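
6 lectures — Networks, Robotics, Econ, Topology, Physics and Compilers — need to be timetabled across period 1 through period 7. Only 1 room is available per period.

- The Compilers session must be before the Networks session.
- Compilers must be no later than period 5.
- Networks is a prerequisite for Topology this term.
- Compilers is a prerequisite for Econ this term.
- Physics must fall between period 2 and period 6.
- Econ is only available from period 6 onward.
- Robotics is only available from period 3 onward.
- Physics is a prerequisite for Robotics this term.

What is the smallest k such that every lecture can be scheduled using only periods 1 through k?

6

The precedence chain requires at least 3 distinct periods.
With at most 1 per period and 6 lectures, at least 6 periods are needed.
Econ can't be placed before period 6, so the schedule must run through at least period 6.
6 works (last occupied period: period 6): for example Econ -> period 6, Networks -> period 4, Compilers -> period 1, Topology -> period 5, Physics -> period 2, Robotics -> period 3.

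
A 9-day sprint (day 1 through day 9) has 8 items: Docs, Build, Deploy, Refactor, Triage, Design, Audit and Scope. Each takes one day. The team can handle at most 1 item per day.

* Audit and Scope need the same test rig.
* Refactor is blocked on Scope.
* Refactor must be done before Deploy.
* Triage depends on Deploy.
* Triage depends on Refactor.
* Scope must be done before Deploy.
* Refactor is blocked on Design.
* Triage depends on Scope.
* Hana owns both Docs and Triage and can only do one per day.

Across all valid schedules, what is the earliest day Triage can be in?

day 5

Precedence pushes Triage to at least day 4.
Triage at day 5 is achievable: Design -> day 2; Refactor -> day 3; Build -> day 7; Triage -> day 5; Docs -> day 6; Audit -> day 8; Scope -> day 1; Deploy -> day 4.
Nothing earlier works — the conflict and capacity constraints rule out every day before day 5.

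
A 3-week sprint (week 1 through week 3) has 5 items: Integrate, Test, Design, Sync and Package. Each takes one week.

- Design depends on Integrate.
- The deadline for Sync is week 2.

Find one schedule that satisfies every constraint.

Package in week 1, Integrate in week 1, Design in week 2, Test in week 1, Sync in week 1

Checking: Integrate(week 1) before Design(week 2); Sync=week 1 in [week 1,week 2].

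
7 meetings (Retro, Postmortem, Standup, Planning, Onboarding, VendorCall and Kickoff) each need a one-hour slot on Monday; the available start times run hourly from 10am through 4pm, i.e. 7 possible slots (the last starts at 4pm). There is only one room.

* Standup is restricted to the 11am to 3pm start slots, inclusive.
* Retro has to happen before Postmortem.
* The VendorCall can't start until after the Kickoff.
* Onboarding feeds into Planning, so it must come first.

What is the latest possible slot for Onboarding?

3pm

Downstream work caps Onboarding at 3pm.
Onboarding at 3pm is achievable: Onboarding=3pm; Kickoff=1pm; VendorCall=2pm; Standup=11am; Planning=4pm; Retro=10am; Postmortem=12pm.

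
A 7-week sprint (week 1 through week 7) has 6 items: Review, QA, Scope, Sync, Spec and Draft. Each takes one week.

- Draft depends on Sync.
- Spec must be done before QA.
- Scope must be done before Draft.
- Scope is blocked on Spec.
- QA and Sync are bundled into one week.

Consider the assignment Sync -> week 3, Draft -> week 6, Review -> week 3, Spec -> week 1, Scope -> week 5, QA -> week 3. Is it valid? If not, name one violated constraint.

Scope must be done before Draft — holds.
QA and Sync are bundled into one week — holds.
Draft depends on Sync — holds.
Spec must be done before QA — holds.
Scope is blocked on Spec — holds.

Yes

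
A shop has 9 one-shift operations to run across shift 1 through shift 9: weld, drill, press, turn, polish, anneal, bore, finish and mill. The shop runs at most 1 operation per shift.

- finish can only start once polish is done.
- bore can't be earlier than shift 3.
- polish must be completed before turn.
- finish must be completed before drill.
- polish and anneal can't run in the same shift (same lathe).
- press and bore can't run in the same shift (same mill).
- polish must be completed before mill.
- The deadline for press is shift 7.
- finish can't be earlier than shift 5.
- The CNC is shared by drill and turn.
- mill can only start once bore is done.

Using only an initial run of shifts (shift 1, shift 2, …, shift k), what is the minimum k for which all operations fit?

The precedence chain requires at least 3 distinct shifts.
With at most 1 per shift and 9 operations, at least 9 shifts are needed.
Propagating the time windows through the other constraints, drill can't land before shift 6, so the schedule must run through at least shift 6.
9 works (last occupied shift: shift 9): for example finish=shift 5, weld=shift 8, polish=shift 2, press=shift 1, mill=shift 4, drill=shift 6, turn=shift 7, bore=shift 3, anneal=shift 9.

9 shifts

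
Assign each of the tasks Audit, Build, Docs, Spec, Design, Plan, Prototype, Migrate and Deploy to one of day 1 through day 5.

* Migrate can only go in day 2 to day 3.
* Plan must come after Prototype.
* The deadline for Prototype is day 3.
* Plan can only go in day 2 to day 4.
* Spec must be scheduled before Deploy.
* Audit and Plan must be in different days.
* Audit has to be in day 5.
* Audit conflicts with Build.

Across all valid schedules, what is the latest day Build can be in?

day 4

Build at day 4 is achievable: Prototype=day 1, Spec=day 1, Deploy=day 2, Build=day 4, Docs=day 1, Design=day 1, Plan=day 2, Migrate=day 2, Audit=day 5.
Nothing later works — the conflict constraints rule out every day after day 4.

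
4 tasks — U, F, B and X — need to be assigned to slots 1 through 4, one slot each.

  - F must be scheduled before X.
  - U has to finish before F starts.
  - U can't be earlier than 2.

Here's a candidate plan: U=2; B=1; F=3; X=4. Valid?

Yes, all constraints hold

U has to finish before F starts — holds.
F must be scheduled before X — holds.
U can't be earlier than 2 — holds.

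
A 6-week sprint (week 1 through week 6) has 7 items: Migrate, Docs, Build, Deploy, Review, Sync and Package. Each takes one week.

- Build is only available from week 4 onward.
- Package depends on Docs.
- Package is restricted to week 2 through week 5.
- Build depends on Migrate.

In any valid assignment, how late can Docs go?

Downstream work caps Docs at week 4.
Docs at week 4 is achievable: Migrate in week 1, Sync in week 1, Review in week 1, Package in week 5, Docs in week 4, Deploy in week 1, Build in week 4.

week 4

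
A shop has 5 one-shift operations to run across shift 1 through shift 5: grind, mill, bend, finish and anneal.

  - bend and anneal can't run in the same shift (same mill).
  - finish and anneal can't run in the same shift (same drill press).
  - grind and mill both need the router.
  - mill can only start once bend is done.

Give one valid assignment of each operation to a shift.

grind -> shift 1, mill -> shift 2, finish -> shift 1, bend -> shift 1, anneal -> shift 2

Checking: bend(shift 1) before mill(shift 2); finish(shift 1) != anneal(shift 2); grind(shift 1) != mill(shift 2); bend(shift 1) != anneal(shift 2).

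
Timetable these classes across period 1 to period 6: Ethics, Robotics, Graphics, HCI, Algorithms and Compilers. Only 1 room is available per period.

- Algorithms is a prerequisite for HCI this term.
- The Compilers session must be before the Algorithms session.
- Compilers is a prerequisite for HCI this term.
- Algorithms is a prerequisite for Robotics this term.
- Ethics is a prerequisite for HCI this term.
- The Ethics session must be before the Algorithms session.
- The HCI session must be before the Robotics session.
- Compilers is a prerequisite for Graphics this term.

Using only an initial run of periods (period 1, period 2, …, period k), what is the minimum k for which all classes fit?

6

The precedence chain requires at least 4 distinct periods.
With at most 1 per period and 6 classes, at least 6 periods are needed.
6 works (last occupied period: period 6): for example Graphics=period 6, Ethics=period 2, Compilers=period 1, Algorithms=period 3, HCI=period 4, Robotics=period 5.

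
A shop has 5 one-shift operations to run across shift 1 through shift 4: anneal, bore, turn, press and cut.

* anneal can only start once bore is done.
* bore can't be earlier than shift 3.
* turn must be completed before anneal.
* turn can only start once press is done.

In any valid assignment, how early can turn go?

shift 2

Precedence pushes turn to at least shift 2; downstream work caps turn at shift 3.
turn at shift 2 is achievable: anneal=shift 4; turn=shift 2; bore=shift 3; press=shift 1; cut=shift 1.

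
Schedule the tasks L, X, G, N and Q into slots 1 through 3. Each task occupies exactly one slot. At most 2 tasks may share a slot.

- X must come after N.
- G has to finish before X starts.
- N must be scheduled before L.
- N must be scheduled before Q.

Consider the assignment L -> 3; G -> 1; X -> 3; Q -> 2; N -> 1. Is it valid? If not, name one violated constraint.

Yes

At most 2 tasks may share a slot — holds.
N must be scheduled before L — holds.
X must come after N — holds.
G has to finish before X starts — holds.
N must be scheduled before Q — holds.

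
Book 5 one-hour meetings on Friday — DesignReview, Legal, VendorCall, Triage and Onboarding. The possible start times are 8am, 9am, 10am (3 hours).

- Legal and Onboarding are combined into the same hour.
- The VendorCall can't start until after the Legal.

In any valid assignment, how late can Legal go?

9am

Downstream work caps Legal at 9am.
Legal at 9am is achievable: Legal=9am; Onboarding=9am; DesignReview=8am; VendorCall=10am; Triage=8am.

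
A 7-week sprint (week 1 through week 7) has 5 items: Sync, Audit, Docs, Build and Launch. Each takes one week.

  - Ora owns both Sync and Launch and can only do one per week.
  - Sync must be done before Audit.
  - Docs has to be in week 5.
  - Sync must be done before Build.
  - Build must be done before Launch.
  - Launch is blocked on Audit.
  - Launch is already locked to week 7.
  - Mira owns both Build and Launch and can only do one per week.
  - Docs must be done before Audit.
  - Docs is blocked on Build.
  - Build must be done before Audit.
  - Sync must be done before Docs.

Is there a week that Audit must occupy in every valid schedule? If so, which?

Docs is fixed at week 5 and must come before Audit, so Audit is at least week 6.
Launch is fixed at week 7 and must come after Audit, so Audit is at most week 6.
So Audit must be week 6.

week 6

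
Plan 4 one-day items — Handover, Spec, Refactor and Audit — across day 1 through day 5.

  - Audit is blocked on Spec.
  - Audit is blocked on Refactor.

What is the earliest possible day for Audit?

day 2

Precedence pushes Audit to at least day 2.
Audit at day 2 is achievable: Spec in day 1, Handover in day 1, Audit in day 2, Refactor in day 1.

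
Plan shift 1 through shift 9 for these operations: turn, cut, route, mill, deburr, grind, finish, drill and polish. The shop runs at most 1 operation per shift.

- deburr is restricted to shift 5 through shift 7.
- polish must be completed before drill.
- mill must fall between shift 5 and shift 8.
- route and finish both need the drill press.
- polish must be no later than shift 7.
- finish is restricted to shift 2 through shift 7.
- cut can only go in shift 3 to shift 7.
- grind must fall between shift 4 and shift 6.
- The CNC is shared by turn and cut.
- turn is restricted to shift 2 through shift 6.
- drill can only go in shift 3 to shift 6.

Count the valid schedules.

Splitting on turn: it can be shift 2 (34), shift 3 (10), shift 4 (6), shift 5 (5), shift 6 (5). Listing each branch's schedules as (cut, route, mill, deburr, grind, finish, drill, polish) by shift number:
turn=shift 2: (3,9,8,5,4,7,6,1) (3,9,8,5,6,7,4,1) (3,9,8,6,4,7,5,1) (3,9,8,6,5,7,4,1) (3,9,8,7,4,5,6,1) (3,9,8,7,4,6,5,1) (3,9,8,7,5,4,6,1) (3,9,8,7,5,6,4,1) (3,9,8,7,6,4,5,1) (3,9,8,7,6,5,4,1) (4,9,8,5,6,7,3,1) (4,9,8,6,5,7,3,1) (4,9,8,7,5,3,6,1) (4,9,8,7,5,6,3,1) (4,9,8,7,6,3,5,1) (4,9,8,7,6,5,3,1) (5,9,8,6,4,7,3,1) (5,9,8,7,4,3,6,1) (5,9,8,7,4,6,3,1) (5,9,8,7,6,3,4,1) (5,9,8,7,6,4,3,1) (6,9,8,5,4,7,3,1) (6,9,8,7,4,3,5,1) (6,9,8,7,4,5,3,1) (6,9,8,7,5,3,4,1) (6,9,8,7,5,4,3,1) (7,9,8,5,4,3,6,1) (7,9,8,5,4,6,3,1) (7,9,8,5,6,3,4,1) (7,9,8,5,6,4,3,1) (7,9,8,6,4,3,5,1) (7,9,8,6,4,5,3,1) (7,9,8,6,5,3,4,1) (7,9,8,6,5,4,3,1) — 34.
turn=shift 3: (4,9,8,7,5,2,6,1) (4,9,8,7,6,2,5,1) (5,9,8,7,4,2,6,1) (5,9,8,7,6,2,4,1) (6,9,8,7,4,2,5,1) (6,9,8,7,5,2,4,1) (7,9,8,5,4,2,6,1) (7,9,8,5,6,2,4,1) (7,9,8,6,4,2,5,1) (7,9,8,6,5,2,4,1) — 10.
turn=shift 4: (3,9,8,7,5,2,6,1) (3,9,8,7,6,2,5,1) (5,9,8,7,6,2,3,1) (6,9,8,7,5,2,3,1) (7,9,8,5,6,2,3,1) (7,9,8,6,5,2,3,1) — 6.
turn=shift 5: (3,9,8,7,4,2,6,1) (3,9,8,7,6,2,4,1) (4,9,8,7,6,2,3,1) (6,9,8,7,4,2,3,1) (7,9,8,6,4,2,3,1) — 5.
turn=shift 6: (3,9,8,7,4,2,5,1) (3,9,8,7,5,2,4,1) (4,9,8,7,5,2,3,1) (5,9,8,7,4,2,3,1) (7,9,8,5,4,2,3,1) — 5.
Summing: 34 + 10 + 6 + 5 + 5 = 60.

60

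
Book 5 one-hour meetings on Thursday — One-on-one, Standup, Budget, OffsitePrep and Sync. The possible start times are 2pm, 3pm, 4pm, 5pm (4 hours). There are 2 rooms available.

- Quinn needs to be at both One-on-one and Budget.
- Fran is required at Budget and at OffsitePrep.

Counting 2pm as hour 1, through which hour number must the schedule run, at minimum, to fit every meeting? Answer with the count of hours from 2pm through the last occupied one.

With at most 2 per hour and 5 meetings, at least 3 hours are needed.
3 works (last occupied hour: 4pm): for example OffsitePrep=4pm; Sync=3pm; One-on-one=2pm; Budget=3pm; Standup=2pm.

3 hours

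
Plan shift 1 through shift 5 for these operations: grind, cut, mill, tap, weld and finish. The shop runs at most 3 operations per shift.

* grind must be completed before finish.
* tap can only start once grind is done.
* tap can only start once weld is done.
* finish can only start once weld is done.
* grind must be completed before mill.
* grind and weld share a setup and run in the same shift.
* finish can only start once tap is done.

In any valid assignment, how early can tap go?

Precedence pushes tap to at least shift 2; downstream work caps tap at shift 4.
tap at shift 2 is achievable: tap in shift 2, finish in shift 3, mill in shift 2, weld in shift 1, cut in shift 1, grind in shift 1.

shift 2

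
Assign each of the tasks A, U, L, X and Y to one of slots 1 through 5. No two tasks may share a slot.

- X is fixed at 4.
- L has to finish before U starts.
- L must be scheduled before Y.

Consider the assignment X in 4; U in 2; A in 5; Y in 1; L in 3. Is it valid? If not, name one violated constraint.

Invalid. L must be scheduled before Y.

L has to finish before U starts — violated.
L must be scheduled before Y — violated.
X is fixed at 4 — holds.
No two tasks may share a slot — holds.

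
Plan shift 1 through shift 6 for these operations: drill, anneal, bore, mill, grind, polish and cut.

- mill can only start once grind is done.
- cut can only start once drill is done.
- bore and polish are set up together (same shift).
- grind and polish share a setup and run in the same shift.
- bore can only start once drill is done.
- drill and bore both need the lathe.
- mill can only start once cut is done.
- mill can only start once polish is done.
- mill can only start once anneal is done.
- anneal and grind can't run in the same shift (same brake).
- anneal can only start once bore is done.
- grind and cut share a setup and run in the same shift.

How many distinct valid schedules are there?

15

Splitting on drill: it can be shift 1 (10), shift 2 (4), shift 3 (1). Listing each branch's schedules as (anneal, bore, mill, grind, polish, cut) by shift number:
drill=shift 1: (3,2,4,2,2,2) (3,2,5,2,2,2) (3,2,6,2,2,2) (4,2,5,2,2,2) (4,2,6,2,2,2) (4,3,5,3,3,3) (4,3,6,3,3,3) (5,2,6,2,2,2) (5,3,6,3,3,3) (5,4,6,4,4,4) — 10.
drill=shift 2: (4,3,5,3,3,3) (4,3,6,3,3,3) (5,3,6,3,3,3) (5,4,6,4,4,4) — 4.
drill=shift 3: (5,4,6,4,4,4) — 1.
Summing: 10 + 4 + 1 = 15.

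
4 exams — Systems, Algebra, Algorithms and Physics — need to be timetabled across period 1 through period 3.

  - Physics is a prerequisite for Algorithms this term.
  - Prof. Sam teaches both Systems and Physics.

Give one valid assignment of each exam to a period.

Physics=period 1, Algorithms=period 2, Systems=period 2, Algebra=period 1

Checking: Physics(period 1) before Algorithms(period 2); Systems(period 2) != Physics(period 1).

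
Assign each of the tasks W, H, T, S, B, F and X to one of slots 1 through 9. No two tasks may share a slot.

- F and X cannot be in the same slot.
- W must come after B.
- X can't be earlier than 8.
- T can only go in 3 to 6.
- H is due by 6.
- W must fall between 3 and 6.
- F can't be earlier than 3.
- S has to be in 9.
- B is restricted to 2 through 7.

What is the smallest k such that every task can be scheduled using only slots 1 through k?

9

The precedence chain requires at least 2 distinct slots.
With at most 1 per slot and 7 tasks, at least 7 slots are needed.
S can't be placed before 9, so the schedule must run through at least slot 9.
9 works (last occupied slot: 9): for example W -> 3, T -> 4, F -> 5, B -> 2, H -> 1, S -> 9, X -> 8.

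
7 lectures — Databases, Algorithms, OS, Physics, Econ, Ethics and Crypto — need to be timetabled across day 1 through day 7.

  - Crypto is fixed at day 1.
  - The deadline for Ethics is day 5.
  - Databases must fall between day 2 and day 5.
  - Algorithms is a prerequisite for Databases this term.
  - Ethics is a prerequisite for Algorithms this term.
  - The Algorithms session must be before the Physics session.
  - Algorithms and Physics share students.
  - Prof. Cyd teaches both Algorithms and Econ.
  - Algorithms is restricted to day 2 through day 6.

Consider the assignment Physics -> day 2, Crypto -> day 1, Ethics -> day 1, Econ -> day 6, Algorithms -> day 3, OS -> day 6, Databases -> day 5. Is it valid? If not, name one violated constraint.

No. The Algorithms session must be before the Physics session is not satisfied.

The Algorithms session must be before the Physics session — violated.
The deadline for Ethics is day 5 — holds.
Ethics is a prerequisite for Algorithms this term — holds.
Databases must fall between day 2 and day 5 — holds.
Algorithms is a prerequisite for Databases this term — holds.
Prof. Cyd teaches both Algorithms and Econ — holds.
Algorithms and Physics share students — holds.
Crypto is fixed at day 1 — holds.
Algorithms is restricted to day 2 through day 6 — holds.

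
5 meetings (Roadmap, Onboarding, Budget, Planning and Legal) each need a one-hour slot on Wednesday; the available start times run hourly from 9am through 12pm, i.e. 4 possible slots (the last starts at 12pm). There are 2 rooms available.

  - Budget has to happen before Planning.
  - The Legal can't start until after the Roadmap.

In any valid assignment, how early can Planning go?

10am

Precedence pushes Planning to at least 10am.
Planning at 10am is achievable: Roadmap -> 9am, Legal -> 10am, Budget -> 9am, Planning -> 10am, Onboarding -> 11am.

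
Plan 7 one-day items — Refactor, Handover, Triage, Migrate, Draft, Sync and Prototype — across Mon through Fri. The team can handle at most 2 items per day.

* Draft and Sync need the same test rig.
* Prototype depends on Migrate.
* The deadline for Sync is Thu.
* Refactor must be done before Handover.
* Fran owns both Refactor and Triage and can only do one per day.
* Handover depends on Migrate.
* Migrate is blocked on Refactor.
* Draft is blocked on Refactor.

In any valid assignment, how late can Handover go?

Precedence pushes Handover to at least Wed.
Handover at Fri is achievable: Migrate=Tue, Draft=Tue, Refactor=Mon, Sync=Mon, Triage=Wed, Prototype=Wed, Handover=Fri.

Fri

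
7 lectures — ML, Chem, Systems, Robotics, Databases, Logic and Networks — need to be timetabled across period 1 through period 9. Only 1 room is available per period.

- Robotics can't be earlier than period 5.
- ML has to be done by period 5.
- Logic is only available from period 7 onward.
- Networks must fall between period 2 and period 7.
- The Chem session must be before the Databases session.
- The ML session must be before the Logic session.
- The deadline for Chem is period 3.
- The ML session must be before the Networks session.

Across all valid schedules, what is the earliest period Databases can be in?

period 2

Precedence pushes Databases to at least period 2.
Databases at period 2 is achievable: Robotics -> period 5; Chem -> period 1; Databases -> period 2; ML -> period 3; Systems -> period 6; Networks -> period 4; Logic -> period 7.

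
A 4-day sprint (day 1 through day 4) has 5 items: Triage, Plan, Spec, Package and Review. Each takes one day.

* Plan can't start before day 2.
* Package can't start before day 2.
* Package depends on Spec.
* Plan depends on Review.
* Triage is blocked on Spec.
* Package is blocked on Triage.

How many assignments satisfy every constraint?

Splitting on Triage: it can be day 2 (12), day 3 (12). Listing each branch's schedules as (Plan, Spec, Package, Review) by day number:
Triage=day 2: (2,1,3,1) (2,1,4,1) (3,1,3,1) (3,1,3,2) (3,1,4,1) (3,1,4,2) (4,1,3,1) (4,1,3,2) (4,1,3,3) (4,1,4,1) (4,1,4,2) (4,1,4,3) — 12.
Triage=day 3: (2,1,4,1) (2,2,4,1) (3,1,4,1) (3,1,4,2) (3,2,4,1) (3,2,4,2) (4,1,4,1) (4,1,4,2) (4,1,4,3) (4,2,4,1) (4,2,4,2) (4,2,4,3) — 12.
Summing: 12 + 12 = 24.

24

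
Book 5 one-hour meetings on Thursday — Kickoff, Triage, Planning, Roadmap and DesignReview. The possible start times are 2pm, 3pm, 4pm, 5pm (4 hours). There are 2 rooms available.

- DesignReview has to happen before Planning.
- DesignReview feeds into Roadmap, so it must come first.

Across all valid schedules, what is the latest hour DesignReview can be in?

4pm

Downstream work caps DesignReview at 4pm.
DesignReview at 4pm is achievable: Kickoff=2pm, DesignReview=4pm, Roadmap=5pm, Planning=5pm, Triage=2pm.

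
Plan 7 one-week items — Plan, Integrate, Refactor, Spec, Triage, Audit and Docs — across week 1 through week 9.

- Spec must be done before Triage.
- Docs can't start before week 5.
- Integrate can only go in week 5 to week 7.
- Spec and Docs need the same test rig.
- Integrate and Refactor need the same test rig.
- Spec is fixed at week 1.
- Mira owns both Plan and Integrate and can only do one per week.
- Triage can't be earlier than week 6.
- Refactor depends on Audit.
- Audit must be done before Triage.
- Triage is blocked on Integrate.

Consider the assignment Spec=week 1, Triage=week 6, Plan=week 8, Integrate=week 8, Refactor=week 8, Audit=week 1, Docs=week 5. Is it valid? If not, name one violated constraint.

No — it violates: Mira owns both Plan and Integrate and can only do one per week

Spec is fixed at week 1 — holds.
Audit must be done before Triage — holds.
Refactor depends on Audit — holds.
Triage is blocked on Integrate — violated.
Triage can't be earlier than week 6 — holds.
Integrate and Refactor need the same test rig — violated.
Integrate can only go in week 5 to week 7 — violated.
Docs can't start before week 5 — holds.
Spec and Docs need the same test rig — holds.
Mira owns both Plan and Integrate and can only do one per week — violated.
Spec must be done before Triage — holds.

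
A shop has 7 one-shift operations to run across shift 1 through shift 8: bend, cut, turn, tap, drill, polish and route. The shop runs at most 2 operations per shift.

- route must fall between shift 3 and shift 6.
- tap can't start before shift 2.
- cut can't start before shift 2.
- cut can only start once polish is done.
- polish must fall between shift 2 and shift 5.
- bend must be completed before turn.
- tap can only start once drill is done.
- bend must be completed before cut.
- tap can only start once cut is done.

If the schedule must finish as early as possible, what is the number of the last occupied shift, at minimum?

The precedence chain requires at least 3 distinct shifts.
With at most 2 per shift and 7 operations, at least 4 shifts are needed.
Propagating the time windows through the other constraints, tap can't land before shift 4, so the schedule must run through at least shift 4.
4 works (last occupied shift: shift 4): for example route=shift 3; cut=shift 3; tap=shift 4; polish=shift 2; turn=shift 2; bend=shift 1; drill=shift 1.

shift 4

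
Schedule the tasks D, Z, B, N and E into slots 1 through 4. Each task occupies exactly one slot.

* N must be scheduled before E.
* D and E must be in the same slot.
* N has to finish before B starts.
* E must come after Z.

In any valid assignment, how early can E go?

Precedence pushes E to at least 2.
E at 2 is achievable: E in 2; N in 1; D in 2; Z in 1; B in 2.

2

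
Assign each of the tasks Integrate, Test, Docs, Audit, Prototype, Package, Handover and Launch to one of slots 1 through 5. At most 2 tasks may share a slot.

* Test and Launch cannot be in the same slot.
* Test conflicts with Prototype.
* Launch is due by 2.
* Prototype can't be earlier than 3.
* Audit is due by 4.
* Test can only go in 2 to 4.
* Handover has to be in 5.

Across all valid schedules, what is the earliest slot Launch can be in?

Launch's own window allows nothing later than 2.
Launch at 1 is achievable: Handover in 5, Launch in 1, Package in 4, Integrate in 2, Prototype in 3, Docs in 3, Audit in 1, Test in 2.

1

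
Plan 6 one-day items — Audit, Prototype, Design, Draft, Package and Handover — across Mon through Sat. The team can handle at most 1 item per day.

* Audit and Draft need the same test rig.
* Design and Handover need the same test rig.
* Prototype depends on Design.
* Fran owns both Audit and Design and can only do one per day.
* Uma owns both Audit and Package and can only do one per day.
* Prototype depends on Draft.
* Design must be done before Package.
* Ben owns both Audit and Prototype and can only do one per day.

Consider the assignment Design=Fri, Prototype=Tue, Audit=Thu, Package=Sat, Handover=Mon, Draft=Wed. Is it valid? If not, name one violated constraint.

No. Prototype depends on Design is not satisfied.

Audit and Draft need the same test rig — holds.
Uma owns both Audit and Package and can only do one per day — holds.
Fran owns both Audit and Design and can only do one per day — holds.
Prototype depends on Draft — violated.
Design must be done before Package — holds.
Prototype depends on Design — violated.
The team can handle at most 1 item per day — holds.
Design and Handover need the same test rig — holds.
Ben owns both Audit and Prototype and can only do one per day — holds.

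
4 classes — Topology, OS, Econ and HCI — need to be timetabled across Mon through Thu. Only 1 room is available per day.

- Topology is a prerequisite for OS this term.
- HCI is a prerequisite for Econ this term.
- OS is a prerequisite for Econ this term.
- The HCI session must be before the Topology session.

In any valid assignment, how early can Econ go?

Thu

Precedence pushes Econ to at least Thu.
Econ at Thu is achievable: HCI -> Mon; Econ -> Thu; Topology -> Tue; OS -> Wed.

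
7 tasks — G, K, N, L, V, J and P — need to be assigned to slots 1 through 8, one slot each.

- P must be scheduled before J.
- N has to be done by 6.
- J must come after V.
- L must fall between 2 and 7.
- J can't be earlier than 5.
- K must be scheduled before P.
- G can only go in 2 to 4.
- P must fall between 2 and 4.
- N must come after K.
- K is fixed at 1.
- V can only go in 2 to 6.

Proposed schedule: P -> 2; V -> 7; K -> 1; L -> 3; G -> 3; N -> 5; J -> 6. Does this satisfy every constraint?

N must come after K — holds.
P must be scheduled before J — holds.
K must be scheduled before P — holds.
G can only go in 2 to 4 — holds.
N has to be done by 6 — holds.
L must fall between 2 and 7 — holds.
V can only go in 2 to 6 — violated.
J can't be earlier than 5 — holds.
K is fixed at 1 — holds.
J must come after V — violated.
P must fall between 2 and 4 — holds.

No. J must come after V is not satisfied.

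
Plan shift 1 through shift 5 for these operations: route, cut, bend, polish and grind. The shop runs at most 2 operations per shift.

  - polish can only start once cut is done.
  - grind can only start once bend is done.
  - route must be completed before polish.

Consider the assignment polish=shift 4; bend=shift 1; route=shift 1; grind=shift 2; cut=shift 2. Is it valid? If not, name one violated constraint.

grind can only start once bend is done — holds.
route must be completed before polish — holds.
The shop runs at most 2 operations per shift — holds.
polish can only start once cut is done — holds.

Valid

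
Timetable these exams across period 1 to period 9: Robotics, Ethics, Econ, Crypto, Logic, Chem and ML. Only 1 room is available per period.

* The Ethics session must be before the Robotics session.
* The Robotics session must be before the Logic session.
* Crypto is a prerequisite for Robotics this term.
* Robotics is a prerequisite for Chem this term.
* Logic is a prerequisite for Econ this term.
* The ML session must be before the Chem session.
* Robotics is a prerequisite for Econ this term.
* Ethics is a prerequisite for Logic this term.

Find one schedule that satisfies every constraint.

Logic in period 4, Crypto in period 2, ML in period 6, Chem in period 7, Ethics in period 1, Econ in period 5, Robotics in period 3

Checking: Robotics(period 3) before Chem(period 7); Crypto(period 2) before Robotics(period 3); Robotics(period 3) before Logic(period 4); Ethics(period 1) before Logic(period 4); ML(period 6) before Chem(period 7); Robotics(period 3) before Econ(period 5); Logic(period 4) before Econ(period 5); Ethics(period 1) before Robotics(period 3); max 1 per period (cap 1).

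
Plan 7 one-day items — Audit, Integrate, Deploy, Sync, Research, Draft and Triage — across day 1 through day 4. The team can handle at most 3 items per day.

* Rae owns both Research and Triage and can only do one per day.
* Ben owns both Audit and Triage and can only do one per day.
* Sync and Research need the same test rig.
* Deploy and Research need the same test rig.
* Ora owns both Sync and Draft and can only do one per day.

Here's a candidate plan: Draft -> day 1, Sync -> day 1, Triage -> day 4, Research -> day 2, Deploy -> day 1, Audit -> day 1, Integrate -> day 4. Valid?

The team can handle at most 3 items per day — violated.
Ora owns both Sync and Draft and can only do one per day — violated.
Ben owns both Audit and Triage and can only do one per day — holds.
Deploy and Research need the same test rig — holds.
Rae owns both Research and Triage and can only do one per day — holds.
Sync and Research need the same test rig — holds.

No. Ora owns both Sync and Draft and can only do one per day is not satisfied.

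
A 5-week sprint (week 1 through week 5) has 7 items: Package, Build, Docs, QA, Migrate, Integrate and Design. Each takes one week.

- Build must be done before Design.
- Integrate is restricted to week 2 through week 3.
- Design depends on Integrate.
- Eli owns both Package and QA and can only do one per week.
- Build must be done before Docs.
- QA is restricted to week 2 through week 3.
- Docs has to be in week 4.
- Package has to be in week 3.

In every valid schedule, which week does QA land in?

week 2

QA's window is week 2–week 3.
Package is fixed at week 3, and QA can't share a week with Package.
So QA must be week 2.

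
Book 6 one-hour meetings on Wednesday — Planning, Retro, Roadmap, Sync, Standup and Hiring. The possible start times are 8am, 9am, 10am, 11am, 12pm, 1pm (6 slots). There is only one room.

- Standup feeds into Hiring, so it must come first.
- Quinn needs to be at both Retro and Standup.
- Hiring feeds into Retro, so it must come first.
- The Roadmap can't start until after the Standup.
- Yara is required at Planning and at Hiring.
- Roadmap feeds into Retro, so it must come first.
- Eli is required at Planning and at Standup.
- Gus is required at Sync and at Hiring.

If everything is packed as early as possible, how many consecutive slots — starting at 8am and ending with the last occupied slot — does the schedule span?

The precedence chain requires at least 3 distinct slots.
With at most 1 per slot and 6 meetings, at least 6 slots are needed.
6 works (last occupied slot: 1pm): for example Hiring=10am; Standup=8am; Retro=11am; Roadmap=9am; Sync=1pm; Planning=12pm.

6 slots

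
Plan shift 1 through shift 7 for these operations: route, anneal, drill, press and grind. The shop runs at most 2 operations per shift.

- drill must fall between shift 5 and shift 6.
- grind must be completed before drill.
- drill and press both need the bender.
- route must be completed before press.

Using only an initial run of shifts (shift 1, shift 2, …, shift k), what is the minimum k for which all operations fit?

5

The precedence chain requires at least 2 distinct shifts.
With at most 2 per shift and 5 operations, at least 3 shifts are needed.
drill can't be placed before shift 5, so the schedule must run through at least shift 5.
5 works (last occupied shift: shift 5): for example anneal=shift 2; route=shift 1; grind=shift 1; drill=shift 5; press=shift 2.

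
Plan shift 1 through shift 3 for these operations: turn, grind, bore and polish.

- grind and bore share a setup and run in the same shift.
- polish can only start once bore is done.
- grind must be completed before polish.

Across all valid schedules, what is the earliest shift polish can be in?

Precedence pushes polish to at least shift 2.
polish at shift 2 is achievable: bore in shift 1, turn in shift 1, polish in shift 2, grind in shift 1.

shift 2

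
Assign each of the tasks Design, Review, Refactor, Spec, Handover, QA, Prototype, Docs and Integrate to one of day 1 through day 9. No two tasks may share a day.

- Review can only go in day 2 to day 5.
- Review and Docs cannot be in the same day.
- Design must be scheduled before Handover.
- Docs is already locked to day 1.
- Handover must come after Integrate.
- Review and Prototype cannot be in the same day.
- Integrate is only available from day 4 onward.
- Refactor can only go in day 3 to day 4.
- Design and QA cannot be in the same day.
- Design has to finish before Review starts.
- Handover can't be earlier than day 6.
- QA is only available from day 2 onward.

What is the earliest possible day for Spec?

Spec at day 2 is achievable: Spec in day 2; Prototype in day 9; Integrate in day 6; Refactor in day 3; Docs in day 1; Handover in day 7; Review in day 5; Design in day 4; QA in day 8.
Nothing earlier works — the conflict and capacity constraints rule out every day before day 2.

day 2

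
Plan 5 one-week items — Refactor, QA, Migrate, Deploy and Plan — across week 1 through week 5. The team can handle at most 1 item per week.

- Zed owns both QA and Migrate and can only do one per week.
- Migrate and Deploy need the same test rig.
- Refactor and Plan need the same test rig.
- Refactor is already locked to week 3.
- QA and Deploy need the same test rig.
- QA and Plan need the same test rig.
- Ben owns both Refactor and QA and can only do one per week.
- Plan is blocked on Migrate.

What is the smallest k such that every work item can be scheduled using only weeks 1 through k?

5 weeks

The precedence chain requires at least 2 distinct weeks.
With at most 1 per week and 5 work items, at least 5 weeks are needed.
Refactor can't be placed before week 3, so the schedule must run through at least week 3.
5 works (last occupied week: week 5): for example Migrate in week 1, Refactor in week 3, Plan in week 2, QA in week 4, Deploy in week 5.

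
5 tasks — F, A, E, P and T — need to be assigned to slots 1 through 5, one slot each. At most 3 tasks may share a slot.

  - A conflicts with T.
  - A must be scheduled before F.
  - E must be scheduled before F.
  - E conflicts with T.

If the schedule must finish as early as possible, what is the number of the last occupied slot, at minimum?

The precedence chain requires at least 2 distinct slots.
With at most 3 per slot and 5 tasks, at least 2 slots are needed.
2 works (last occupied slot: 2): for example A -> 1, T -> 2, P -> 1, F -> 2, E -> 1.

slot 2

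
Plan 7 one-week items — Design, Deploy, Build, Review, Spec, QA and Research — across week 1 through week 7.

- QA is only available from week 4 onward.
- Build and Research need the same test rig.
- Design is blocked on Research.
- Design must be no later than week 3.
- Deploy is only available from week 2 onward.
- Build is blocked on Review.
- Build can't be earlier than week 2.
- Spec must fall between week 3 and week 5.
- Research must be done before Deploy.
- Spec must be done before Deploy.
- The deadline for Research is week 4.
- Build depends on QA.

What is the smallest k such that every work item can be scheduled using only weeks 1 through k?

5

The precedence chain requires at least 2 distinct weeks.
Propagating the time windows through the other constraints, Build can't land before week 5, so the schedule must run through at least week 5.
5 works (last occupied week: week 5): for example Spec -> week 3, Review -> week 1, Build -> week 5, Design -> week 2, QA -> week 4, Deploy -> week 4, Research -> week 1.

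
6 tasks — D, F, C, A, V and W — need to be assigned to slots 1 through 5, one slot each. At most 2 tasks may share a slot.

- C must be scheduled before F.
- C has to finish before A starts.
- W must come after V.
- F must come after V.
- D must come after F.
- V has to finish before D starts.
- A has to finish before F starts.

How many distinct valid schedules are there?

41

Splitting on D: it can be 4 (7), 5 (34). Listing each branch's schedules as (F, C, A, V, W):
D=4: (3,1,2,1,2) (3,1,2,1,3) (3,1,2,1,4) (3,1,2,1,5) (3,1,2,2,3) (3,1,2,2,4) (3,1,2,2,5) — 7.
D=5: (3,1,2,1,2) (3,1,2,1,3) (3,1,2,1,4) (3,1,2,1,5) (3,1,2,2,3) (3,1,2,2,4) (3,1,2,2,5) (4,1,2,1,2) (4,1,2,1,3) (4,1,2,1,4) (4,1,2,1,5) (4,1,2,2,3) (4,1,2,2,4) (4,1,2,2,5) (4,1,2,3,4) (4,1,2,3,5) (4,1,3,1,2) (4,1,3,1,3) (4,1,3,1,4) (4,1,3,1,5) (4,1,3,2,3) (4,1,3,2,4) (4,1,3,2,5) (4,1,3,3,4) (4,1,3,3,5) (4,2,3,1,2) (4,2,3,1,3) (4,2,3,1,4) (4,2,3,1,5) (4,2,3,2,3) (4,2,3,2,4) (4,2,3,2,5) (4,2,3,3,4) (4,2,3,3,5) — 34.
Summing: 7 + 34 = 41.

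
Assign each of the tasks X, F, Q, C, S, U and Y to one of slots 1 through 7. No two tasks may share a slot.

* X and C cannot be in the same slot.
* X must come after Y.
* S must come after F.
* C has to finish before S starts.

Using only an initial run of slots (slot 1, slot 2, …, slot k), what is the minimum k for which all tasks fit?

The precedence chain requires at least 2 distinct slots.
With at most 1 per slot and 7 tasks, at least 7 slots are needed.
7 works (last occupied slot: 7): for example Y -> 4, C -> 2, Q -> 6, X -> 5, U -> 7, S -> 3, F -> 1.

7 slots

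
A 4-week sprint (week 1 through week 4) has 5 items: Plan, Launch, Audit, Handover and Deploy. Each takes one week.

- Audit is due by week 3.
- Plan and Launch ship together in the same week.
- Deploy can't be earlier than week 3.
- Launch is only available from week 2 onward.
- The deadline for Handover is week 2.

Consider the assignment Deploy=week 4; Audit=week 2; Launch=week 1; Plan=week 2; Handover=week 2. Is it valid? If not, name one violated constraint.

Launch is only available from week 2 onward — violated.
Deploy can't be earlier than week 3 — holds.
The deadline for Handover is week 2 — holds.
Audit is due by week 3 — holds.
Plan and Launch ship together in the same week — violated.

No. Plan and Launch ship together in the same week is not satisfied.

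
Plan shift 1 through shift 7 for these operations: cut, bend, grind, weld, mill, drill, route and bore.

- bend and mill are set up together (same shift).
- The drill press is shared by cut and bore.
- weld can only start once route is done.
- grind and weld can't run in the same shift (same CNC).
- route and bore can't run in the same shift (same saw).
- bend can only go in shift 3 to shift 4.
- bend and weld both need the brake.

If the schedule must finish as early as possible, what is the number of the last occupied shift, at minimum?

The precedence chain requires at least 2 distinct shifts.
bend can't be placed before shift 3, so the schedule must run through at least shift 3.
3 works (last occupied shift: shift 3): for example drill=shift 1; bend=shift 3; weld=shift 2; cut=shift 1; route=shift 1; bore=shift 2; grind=shift 1; mill=shift 3.

shift 3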